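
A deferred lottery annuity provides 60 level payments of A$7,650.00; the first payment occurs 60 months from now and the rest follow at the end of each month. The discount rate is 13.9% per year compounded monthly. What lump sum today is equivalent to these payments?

A$167,019.65

Ordinary annuity of 60 payments, first payment at period 60.
Periodic rate r = 0.139/12 per month; n is counted in months.
The ordinary-annuity PV formula values the stream one period before the first payment (period 59); discount that back 59 periods:
PV₀ = 7,650 × [1 − (1+r)^−60] / r × (1+r)^−59 = A$167,019.65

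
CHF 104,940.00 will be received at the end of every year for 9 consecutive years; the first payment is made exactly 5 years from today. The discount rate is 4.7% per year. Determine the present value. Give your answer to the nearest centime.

Ordinary annuity of 9 payments, first payment at period 5.
Periodic rate r = 0.047 per year.
The ordinary-annuity PV formula values the stream one period before the first payment (period 4); discount that back 4 periods:
PV₀ = 104,940 × [1 − (1+r)^−9] / r × (1+r)^−4 = CHF 629,090.04

CHF 629,090.04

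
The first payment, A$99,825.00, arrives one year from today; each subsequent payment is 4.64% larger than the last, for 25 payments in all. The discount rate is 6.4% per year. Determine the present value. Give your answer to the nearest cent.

A$1,933,961.68

Periodic rate r = 0.064 per year.
Growing ordinary annuity: PV = PMT₁ × [1 − ((1+g)/(1+r))^n] / (r − g) = 99,825 × [1 − ((1+0.0464)/(1+r))^25] / (r − 0.0464) = A$1,933,961.68.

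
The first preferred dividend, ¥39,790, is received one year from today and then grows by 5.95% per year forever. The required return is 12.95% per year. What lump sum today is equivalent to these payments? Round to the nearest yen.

Periodic rate r = 0.1295 per year.
Growing perpetuity (Gordon): PV = PMT₁ / (r − g) = 39,790 / (r − 0.0595) = ¥568,429.

¥568,429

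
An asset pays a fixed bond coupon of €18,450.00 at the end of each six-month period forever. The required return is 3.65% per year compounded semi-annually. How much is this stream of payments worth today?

Periodic rate r = 0.0365/2 per half-year.
Level perpetuity: PV = PMT / r = 18,450 / (0.0365/2) = €1,010,958.90.

€1,010,958.90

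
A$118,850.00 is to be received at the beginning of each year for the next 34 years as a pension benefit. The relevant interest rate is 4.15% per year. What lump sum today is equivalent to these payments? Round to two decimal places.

This is an annuity due: 34 payments of A$118,850.00 at the beginning of each year.
Periodic rate r = 0.0415 per year.
PV = PMT × [(1 − (1+r)^−n)/r] × (1+r) = 118,850 × [1 − (1+r)^−34] / r × (1+r) = A$2,234,199.85

A$2,234,199.85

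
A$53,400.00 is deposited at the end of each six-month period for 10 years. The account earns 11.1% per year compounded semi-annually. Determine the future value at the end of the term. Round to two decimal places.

This is an ordinary annuity: 20 deposits of A$53,400.00 at the end of each six-month period.
Periodic rate r = 0.111/2 per half-year; n is counted in half-years.
FV = PMT × [((1+r)^n − 1)/r] = 53,400 × [(1+r)^20 − 1] / r = A$1,871,923.85

A$1,871,923.85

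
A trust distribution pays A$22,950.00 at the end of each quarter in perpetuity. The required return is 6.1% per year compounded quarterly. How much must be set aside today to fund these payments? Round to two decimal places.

Periodic rate r = 0.061/4 per quarter.
Level perpetuity: PV = PMT / r = 22,950 / (0.061/4) = A$1,504,918.03.

A$1,504,918.03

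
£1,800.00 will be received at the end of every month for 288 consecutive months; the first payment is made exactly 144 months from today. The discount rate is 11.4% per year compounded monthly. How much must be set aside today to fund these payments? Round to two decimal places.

£45,797.75

Ordinary annuity of 288 payments, first payment at period 144.
Periodic rate r = 0.114/12 per month; n is counted in months.
The ordinary-annuity PV formula values the stream one period before the first payment (period 143); discount that back 143 periods:
PV₀ = 1,800 × [1 − (1+r)^−288] / r × (1+r)^−143 = £45,797.75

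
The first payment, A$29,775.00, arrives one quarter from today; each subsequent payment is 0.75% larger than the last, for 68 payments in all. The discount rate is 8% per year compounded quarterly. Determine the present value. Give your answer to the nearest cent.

A$1,352,102.97

Periodic rate r = 0.08/4 per quarter; n is counted in quarters.
Growing ordinary annuity: PV = PMT₁ × [1 − ((1+g)/(1+r))^n] / (r − g) = 29,775 × [1 − ((1+0.0075)/(1+r))^68] / (r − 0.0075) = A$1,352,102.97.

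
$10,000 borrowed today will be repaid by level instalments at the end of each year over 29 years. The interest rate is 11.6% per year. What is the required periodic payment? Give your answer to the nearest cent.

$1,210.19

Level ordinary annuity; solve PV = PMT × [(1 − (1+r)^−n)/r] for PMT.
Periodic rate r = 0.116 per year.
With n = 29: PMT = 10,000 / ([(1 − (1+r)^−n)/r]) = $1,210.19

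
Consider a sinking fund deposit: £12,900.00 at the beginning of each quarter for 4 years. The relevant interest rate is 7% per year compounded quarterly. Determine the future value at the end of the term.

This is an annuity due: 16 deposits of £12,900.00 at the beginning of each quarter.
Periodic rate r = 0.07/4 per quarter; n is counted in quarters.
FV = PMT × [((1+r)^n − 1)/r] × (1+r) = 12,900 × [(1+r)^16 − 1] / r × (1+r) = £239,960.72

£239,960.72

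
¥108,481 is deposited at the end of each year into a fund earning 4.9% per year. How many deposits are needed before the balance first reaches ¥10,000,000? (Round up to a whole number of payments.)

36 payments

Periodic rate r = 0.049 per year.
Ordinary annuity FV: 10,000,000 = 108,481 × [((1+r)^n − 1)/r].
(1+r)^n = 1 + 10,000,000 × r / 108,481, so n = ln(1 + 10,000,000·r/108,481) / ln(1+r) = 35.70.
Round up to a whole number of payments: n = 36.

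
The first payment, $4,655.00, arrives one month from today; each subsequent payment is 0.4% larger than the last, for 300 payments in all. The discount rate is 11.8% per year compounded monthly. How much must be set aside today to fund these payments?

Periodic rate r = 0.118/12 per month; n is counted in months.
Growing ordinary annuity: PV = PMT₁ × [1 − ((1+g)/(1+r))^n] / (r − g) = 4,655 × [1 − ((1+0.004)/(1+r))^300] / (r − 0.004) = $657,652.04.

$657,652.04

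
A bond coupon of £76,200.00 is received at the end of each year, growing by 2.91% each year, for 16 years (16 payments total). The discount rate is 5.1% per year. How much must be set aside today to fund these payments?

£995,240.08

Periodic rate r = 0.051 per year.
Growing ordinary annuity: PV = PMT₁ × [1 − ((1+g)/(1+r))^n] / (r − g) = 76,200 × [1 − ((1+0.0291)/(1+r))^16] / (r − 0.0291) = £995,240.08.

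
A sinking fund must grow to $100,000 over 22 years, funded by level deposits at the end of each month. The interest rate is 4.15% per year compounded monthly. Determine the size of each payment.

Level ordinary annuity; solve FV = PMT × [((1+r)^n − 1)/r] for PMT.
Periodic rate r = 0.0415/12 per month; n is counted in months.
With n = 264: PMT = 100,000 / ([((1+r)^n − 1)/r]) = $232.44

$232.44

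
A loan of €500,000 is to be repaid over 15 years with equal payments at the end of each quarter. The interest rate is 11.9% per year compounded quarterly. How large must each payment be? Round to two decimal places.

€17,969.82

Level ordinary annuity; solve PV = PMT × [(1 − (1+r)^−n)/r] for PMT.
Periodic rate r = 0.119/4 per quarter; n is counted in quarters.
With n = 60: PMT = 500,000 / ([(1 − (1+r)^−n)/r]) = €17,969.82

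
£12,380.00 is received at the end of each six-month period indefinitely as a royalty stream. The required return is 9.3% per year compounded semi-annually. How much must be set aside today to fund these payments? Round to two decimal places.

Periodic rate r = 0.093/2 per half-year.
Level perpetuity: PV = PMT / r = 12,380 / (0.093/2) = £266,236.56.

£266,236.56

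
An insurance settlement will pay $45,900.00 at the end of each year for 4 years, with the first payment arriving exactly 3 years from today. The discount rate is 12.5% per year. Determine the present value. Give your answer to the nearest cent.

$109,004.52

Ordinary annuity of 4 payments, first payment at period 3.
Periodic rate r = 0.125 per year.
The ordinary-annuity PV formula values the stream one period before the first payment (period 2); discount that back 2 periods:
PV₀ = 45,900 × [1 − (1+r)^−4] / r × (1+r)^−2 = $109,004.52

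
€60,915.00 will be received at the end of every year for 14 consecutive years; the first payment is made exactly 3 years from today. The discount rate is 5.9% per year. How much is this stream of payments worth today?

€508,012.54

Ordinary annuity of 14 payments, first payment at period 3.
Periodic rate r = 0.059 per year.
The ordinary-annuity PV formula values the stream one period before the first payment (period 2); discount that back 2 periods:
PV₀ = 60,915 × [1 − (1+r)^−14] / r × (1+r)^−2 = €508,012.54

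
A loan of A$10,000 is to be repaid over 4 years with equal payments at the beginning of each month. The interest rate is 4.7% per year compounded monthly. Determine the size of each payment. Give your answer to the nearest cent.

Level annuity due; solve PV = PMT × [(1 − (1+r)^−n)/r] × (1+r) for PMT.
Periodic rate r = 0.047/12 per month; n is counted in months.
With n = 48: PMT = 10,000 / ([(1 − (1+r)^−n)/r] × (1+r)) = A$228.04

A$228.04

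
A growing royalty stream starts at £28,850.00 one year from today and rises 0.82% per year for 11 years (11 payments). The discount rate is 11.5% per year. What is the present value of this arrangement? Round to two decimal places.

£180,890.04

Periodic rate r = 0.115 per year.
Growing ordinary annuity: PV = PMT₁ × [1 − ((1+g)/(1+r))^n] / (r − g) = 28,850 × [1 − ((1+0.0082)/(1+r))^11] / (r − 0.0082) = £180,890.04.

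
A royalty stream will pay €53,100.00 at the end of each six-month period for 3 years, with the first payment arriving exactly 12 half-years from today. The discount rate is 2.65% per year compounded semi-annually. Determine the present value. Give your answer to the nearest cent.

Ordinary annuity of 6 payments, first payment at period 12.
Periodic rate r = 0.0265/2 per half-year; n is counted in half-years.
The ordinary-annuity PV formula values the stream one period before the first payment (period 11); discount that back 11 periods:
PV₀ = 53,100 × [1 − (1+r)^−6] / r × (1+r)^−11 = €263,308.34

€263,308.34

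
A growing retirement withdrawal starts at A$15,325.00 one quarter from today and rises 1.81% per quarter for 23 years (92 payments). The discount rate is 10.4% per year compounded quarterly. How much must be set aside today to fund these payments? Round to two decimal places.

Periodic rate r = 0.104/4 per quarter; n is counted in quarters.
Growing ordinary annuity: PV = PMT₁ × [1 − ((1+g)/(1+r))^n] / (r − g) = 15,325 × [1 − ((1+0.0181)/(1+r))^92] / (r − 0.0181) = A$987,216.68.

A$987,216.68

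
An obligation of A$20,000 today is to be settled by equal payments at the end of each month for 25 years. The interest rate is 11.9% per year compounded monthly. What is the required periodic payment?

Level ordinary annuity; solve PV = PMT × [(1 − (1+r)^−n)/r] for PMT.
Periodic rate r = 0.119/12 per month; n is counted in months.
With n = 300: PMT = 20,000 / ([(1 − (1+r)^−n)/r]) = A$209.17

A$209.17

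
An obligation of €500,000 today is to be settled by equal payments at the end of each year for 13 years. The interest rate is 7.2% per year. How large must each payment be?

Level ordinary annuity; solve PV = PMT × [(1 − (1+r)^−n)/r] for PMT.
Periodic rate r = 0.072 per year.
With n = 13: PMT = 500,000 / ([(1 − (1+r)^−n)/r]) = €60,505.41

€60,505.41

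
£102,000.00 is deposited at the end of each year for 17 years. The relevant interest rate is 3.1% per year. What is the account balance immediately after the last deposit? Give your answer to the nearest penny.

This is an ordinary annuity: 17 deposits of £102,000.00 at the end of each year.
Periodic rate r = 0.031 per year.
FV = PMT × [((1+r)^n − 1)/r] = 102,000 × [(1+r)^17 − 1] / r = £2,238,539.90

£2,238,539.90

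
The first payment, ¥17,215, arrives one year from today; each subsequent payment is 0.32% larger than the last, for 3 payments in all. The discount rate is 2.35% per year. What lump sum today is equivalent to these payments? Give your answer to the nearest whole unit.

Periodic rate r = 0.0235 per year.
Growing ordinary annuity: PV = PMT₁ × [1 − ((1+g)/(1+r))^n] / (r − g) = 17,215 × [1 − ((1+0.0032)/(1+r))^3] / (r − 0.0032) = ¥49,465.

¥49,465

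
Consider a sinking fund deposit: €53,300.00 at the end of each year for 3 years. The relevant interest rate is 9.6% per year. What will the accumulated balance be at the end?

This is an ordinary annuity: 3 deposits of €53,300.00 at the end of each year.
Periodic rate r = 0.096 per year.
FV = PMT × [((1+r)^n − 1)/r] = 53,300 × [(1+r)^3 − 1] / r = €175,741.61

€175,741.61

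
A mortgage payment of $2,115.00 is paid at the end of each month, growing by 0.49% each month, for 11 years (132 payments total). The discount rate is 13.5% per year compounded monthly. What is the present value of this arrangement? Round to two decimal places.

Periodic rate r = 0.135/12 per month; n is counted in months.
Growing ordinary annuity: PV = PMT₁ × [1 − ((1+g)/(1+r))^n] / (r − g) = 2,115 × [1 − ((1+0.0049)/(1+r))^132] / (r − 0.0049) = $188,051.57.

$188,051.57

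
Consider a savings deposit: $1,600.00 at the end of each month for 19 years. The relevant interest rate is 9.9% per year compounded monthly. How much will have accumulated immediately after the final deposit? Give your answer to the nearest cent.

$1,068,535.15

This is an ordinary annuity: 228 deposits of $1,600.00 at the end of each month.
Periodic rate r = 0.099/12 per month; n is counted in months.
FV = PMT × [((1+r)^n − 1)/r] = 1,600 × [(1+r)^228 − 1] / r = $1,068,535.15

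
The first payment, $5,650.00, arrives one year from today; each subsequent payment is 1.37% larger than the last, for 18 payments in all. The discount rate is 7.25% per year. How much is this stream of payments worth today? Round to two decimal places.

Periodic rate r = 0.0725 per year.
Growing ordinary annuity: PV = PMT₁ × [1 − ((1+g)/(1+r))^n] / (r − g) = 5,650 × [1 − ((1+0.0137)/(1+r))^18] / (r − 0.0137) = $61,263.55.

$61,263.55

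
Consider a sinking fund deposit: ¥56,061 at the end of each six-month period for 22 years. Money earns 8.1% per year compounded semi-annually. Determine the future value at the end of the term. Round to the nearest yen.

¥6,556,455

This is an ordinary annuity: 44 deposits of ¥56,061 at the end of each six-month period.
Periodic rate r = 0.081/2 per half-year; n is counted in half-years.
FV = PMT × [((1+r)^n − 1)/r] = 56,061 × [(1+r)^44 − 1] / r = ¥6,556,455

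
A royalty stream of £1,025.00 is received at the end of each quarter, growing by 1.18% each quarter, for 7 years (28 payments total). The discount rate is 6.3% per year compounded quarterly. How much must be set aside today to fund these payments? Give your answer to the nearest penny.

Periodic rate r = 0.063/4 per quarter; n is counted in quarters.
Growing ordinary annuity: PV = PMT₁ × [1 − ((1+g)/(1+r))^n] / (r − g) = 1,025 × [1 − ((1+0.0118)/(1+r))^28] / (r − 0.0118) = £26,820.45.

£26,820.45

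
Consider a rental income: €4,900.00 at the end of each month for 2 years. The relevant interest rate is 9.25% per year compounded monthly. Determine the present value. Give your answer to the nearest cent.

€106,987.99

This is an ordinary annuity: 24 payments of €4,900.00 at the end of each month.
Periodic rate r = 0.0925/12 per month; n is counted in months.
PV = PMT × [(1 − (1+r)^−n)/r] = 4,900 × [1 − (1+r)^−24] / r = €106,987.99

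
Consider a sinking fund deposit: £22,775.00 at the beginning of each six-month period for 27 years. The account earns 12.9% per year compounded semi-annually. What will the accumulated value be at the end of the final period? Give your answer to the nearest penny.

This is an annuity due: 54 deposits of £22,775.00 at the beginning of each six-month period.
Periodic rate r = 0.129/2 per half-year; n is counted in half-years.
FV = PMT × [((1+r)^n − 1)/r] × (1+r) = 22,775 × [(1+r)^54 − 1] / r × (1+r) = £10,611,912.66

£10,611,912.66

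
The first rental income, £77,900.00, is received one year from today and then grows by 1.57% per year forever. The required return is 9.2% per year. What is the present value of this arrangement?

£1,020,969.86

Periodic rate r = 0.092 per year.
Growing perpetuity (Gordon): PV = PMT₁ / (r − g) = 77,900 / (r − 0.0157) = £1,020,969.86.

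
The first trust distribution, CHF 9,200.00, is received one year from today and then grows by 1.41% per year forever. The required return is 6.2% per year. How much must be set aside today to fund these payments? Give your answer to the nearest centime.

CHF 192,066.81

Periodic rate r = 0.062 per year.
Growing perpetuity (Gordon): PV = PMT₁ / (r − g) = 9,200 / (r − 0.0141) = CHF 192,066.81.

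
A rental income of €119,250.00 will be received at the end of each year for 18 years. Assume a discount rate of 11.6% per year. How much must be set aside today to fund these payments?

This is an ordinary annuity: 18 payments of €119,250.00 at the end of each year.
Periodic rate r = 0.116 per year.
PV = PMT × [(1 − (1+r)^−n)/r] = 119,250 × [1 − (1+r)^−18] / r = €885,441.74

€885,441.74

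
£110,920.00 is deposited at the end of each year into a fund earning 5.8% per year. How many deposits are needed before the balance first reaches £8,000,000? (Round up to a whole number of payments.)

30 payments

Periodic rate r = 0.058 per year.
Ordinary annuity FV: 8,000,000 = 110,920 × [((1+r)^n − 1)/r].
(1+r)^n = 1 + 8,000,000 × r / 110,920, so n = ln(1 + 8,000,000·r/110,920) / ln(1+r) = 29.18.
Round up to a whole number of payments: n = 30.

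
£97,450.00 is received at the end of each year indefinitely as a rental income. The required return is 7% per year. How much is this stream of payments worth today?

Periodic rate r = 0.07 per year.
Level perpetuity: PV = PMT / r = 97,450 / (0.07) = £1,392,142.86.

£1,392,142.86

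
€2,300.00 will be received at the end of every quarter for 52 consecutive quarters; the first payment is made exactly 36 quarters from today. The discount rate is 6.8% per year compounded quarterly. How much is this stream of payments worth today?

€43,782.82

Ordinary annuity of 52 payments, first payment at period 36.
Periodic rate r = 0.068/4 per quarter; n is counted in quarters.
The ordinary-annuity PV formula values the stream one period before the first payment (period 35); discount that back 35 periods:
PV₀ = 2,300 × [1 − (1+r)^−52] / r × (1+r)^−35 = €43,782.82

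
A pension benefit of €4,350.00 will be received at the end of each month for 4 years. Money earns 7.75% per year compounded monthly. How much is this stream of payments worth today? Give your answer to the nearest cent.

€179,043.72

This is an ordinary annuity: 48 payments of €4,350.00 at the end of each month.
Periodic rate r = 0.0775/12 per month; n is counted in months.
PV = PMT × [(1 − (1+r)^−n)/r] = 4,350 × [1 − (1+r)^−48] / r = €179,043.72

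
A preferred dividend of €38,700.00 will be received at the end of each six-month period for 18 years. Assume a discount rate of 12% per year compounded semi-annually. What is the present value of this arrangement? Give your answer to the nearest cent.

This is an ordinary annuity: 36 payments of €38,700.00 at the end of each six-month period.
Periodic rate r = 0.12/2 per half-year; n is counted in half-years.
PV = PMT × [(1 − (1+r)^−n)/r] = 38,700 × [1 − (1+r)^−36] / r = €565,832.20

€565,832.20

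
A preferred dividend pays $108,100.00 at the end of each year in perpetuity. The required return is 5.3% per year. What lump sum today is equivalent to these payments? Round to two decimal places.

$2,039,622.64

Periodic rate r = 0.053 per year.
Level perpetuity: PV = PMT / r = 108,100 / (0.053) = $2,039,622.64.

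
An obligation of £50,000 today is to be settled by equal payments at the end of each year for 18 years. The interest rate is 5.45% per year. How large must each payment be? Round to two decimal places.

£4,428.98

Level ordinary annuity; solve PV = PMT × [(1 − (1+r)^−n)/r] for PMT.
Periodic rate r = 0.0545 per year.
With n = 18: PMT = 50,000 / ([(1 − (1+r)^−n)/r]) = £4,428.98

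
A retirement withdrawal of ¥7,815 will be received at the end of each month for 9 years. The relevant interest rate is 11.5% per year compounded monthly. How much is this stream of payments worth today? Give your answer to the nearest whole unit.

This is an ordinary annuity: 108 payments of ¥7,815 at the end of each month.
Periodic rate r = 0.115/12 per month; n is counted in months.
PV = PMT × [(1 − (1+r)^−n)/r] = 7,815 × [1 − (1+r)^−108] / r = ¥524,368

¥524,368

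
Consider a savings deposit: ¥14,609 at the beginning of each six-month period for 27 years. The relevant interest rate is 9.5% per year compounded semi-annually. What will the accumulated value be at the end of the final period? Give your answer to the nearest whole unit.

¥3,626,028

This is an annuity due: 54 deposits of ¥14,609 at the beginning of each six-month period.
Periodic rate r = 0.095/2 per half-year; n is counted in half-years.
FV = PMT × [((1+r)^n − 1)/r] × (1+r) = 14,609 × [(1+r)^54 − 1] / r × (1+r) = ¥3,626,028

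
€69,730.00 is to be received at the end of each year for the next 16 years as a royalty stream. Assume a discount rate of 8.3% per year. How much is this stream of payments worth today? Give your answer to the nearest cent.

€605,543.03

This is an ordinary annuity: 16 payments of €69,730.00 at the end of each year.
Periodic rate r = 0.083 per year.
PV = PMT × [(1 − (1+r)^−n)/r] = 69,730 × [1 − (1+r)^−16] / r = €605,543.03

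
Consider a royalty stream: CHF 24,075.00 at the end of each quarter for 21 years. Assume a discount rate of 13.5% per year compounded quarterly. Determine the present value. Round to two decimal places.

CHF 669,441.00

This is an ordinary annuity: 84 payments of CHF 24,075.00 at the end of each quarter.
Periodic rate r = 0.135/4 per quarter; n is counted in quarters.
PV = PMT × [(1 − (1+r)^−n)/r] = 24,075 × [1 − (1+r)^−84] / r = CHF 669,441.00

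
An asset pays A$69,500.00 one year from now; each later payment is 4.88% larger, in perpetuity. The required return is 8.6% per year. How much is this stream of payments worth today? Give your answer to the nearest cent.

Periodic rate r = 0.086 per year.
Growing perpetuity (Gordon): PV = PMT₁ / (r − g) = 69,500 / (r − 0.0488) = A$1,868,279.57.

A$1,868,279.57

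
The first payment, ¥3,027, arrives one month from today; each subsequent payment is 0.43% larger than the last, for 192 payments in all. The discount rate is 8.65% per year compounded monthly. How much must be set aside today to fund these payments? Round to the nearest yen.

Periodic rate r = 0.0865/12 per month; n is counted in months.
Growing ordinary annuity: PV = PMT₁ × [1 − ((1+g)/(1+r))^n] / (r − g) = 3,027 × [1 − ((1+0.0043)/(1+r))^192] / (r − 0.0043) = ¥443,429.

¥443,429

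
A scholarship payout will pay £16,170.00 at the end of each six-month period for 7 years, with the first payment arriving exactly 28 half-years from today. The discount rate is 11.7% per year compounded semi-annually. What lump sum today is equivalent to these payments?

Ordinary annuity of 14 payments, first payment at period 28.
Periodic rate r = 0.117/2 per half-year; n is counted in half-years.
The ordinary-annuity PV formula values the stream one period before the first payment (period 27); discount that back 27 periods:
PV₀ = 16,170 × [1 − (1+r)^−14] / r × (1+r)^−27 = £32,685.02

£32,685.02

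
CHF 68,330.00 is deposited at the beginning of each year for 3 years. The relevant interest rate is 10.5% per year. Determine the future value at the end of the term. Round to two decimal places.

This is an annuity due: 3 deposits of CHF 68,330.00 at the beginning of each year.
Periodic rate r = 0.105 per year.
FV = PMT × [((1+r)^n − 1)/r] × (1+r) = 68,330 × [(1+r)^3 − 1] / r × (1+r) = CHF 251,130.35

CHF 251,130.35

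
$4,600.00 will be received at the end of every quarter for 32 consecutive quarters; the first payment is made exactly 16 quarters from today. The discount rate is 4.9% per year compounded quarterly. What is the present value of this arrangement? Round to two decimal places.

$100,944.67

Ordinary annuity of 32 payments, first payment at period 16.
Periodic rate r = 0.049/4 per quarter; n is counted in quarters.
The ordinary-annuity PV formula values the stream one period before the first payment (period 15); discount that back 15 periods:
PV₀ = 4,600 × [1 − (1+r)^−32] / r × (1+r)^−15 = $100,944.67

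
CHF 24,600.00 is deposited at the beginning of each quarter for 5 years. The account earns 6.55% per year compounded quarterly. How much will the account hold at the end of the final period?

This is an annuity due: 20 deposits of CHF 24,600.00 at the beginning of each quarter.
Periodic rate r = 0.0655/4 per quarter; n is counted in quarters.
FV = PMT × [((1+r)^n − 1)/r] × (1+r) = 24,600 × [(1+r)^20 − 1] / r × (1+r) = CHF 586,050.36

CHF 586,050.36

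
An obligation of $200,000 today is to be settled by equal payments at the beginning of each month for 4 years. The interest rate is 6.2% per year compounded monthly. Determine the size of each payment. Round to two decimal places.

Level annuity due; solve PV = PMT × [(1 − (1+r)^−n)/r] × (1+r) for PMT.
Periodic rate r = 0.062/12 per month; n is counted in months.
With n = 48: PMT = 200,000 / ([(1 − (1+r)^−n)/r] × (1+r)) = $4,691.13

$4,691.13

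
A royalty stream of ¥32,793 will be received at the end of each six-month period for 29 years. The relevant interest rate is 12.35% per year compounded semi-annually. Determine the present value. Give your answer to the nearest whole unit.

This is an ordinary annuity: 58 payments of ¥32,793 at the end of each six-month period.
Periodic rate r = 0.1235/2 per half-year; n is counted in half-years.
PV = PMT × [(1 − (1+r)^−n)/r] = 32,793 × [1 − (1+r)^−58] / r = ¥514,623

¥514,623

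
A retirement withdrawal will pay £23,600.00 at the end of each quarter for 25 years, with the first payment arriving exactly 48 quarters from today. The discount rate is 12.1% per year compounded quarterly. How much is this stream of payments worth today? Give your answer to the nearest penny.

Ordinary annuity of 100 payments, first payment at period 48.
Periodic rate r = 0.121/4 per quarter; n is counted in quarters.
The ordinary-annuity PV formula values the stream one period before the first payment (period 47); discount that back 47 periods:
PV₀ = 23,600 × [1 − (1+r)^−100] / r × (1+r)^−47 = £182,493.67

£182,493.67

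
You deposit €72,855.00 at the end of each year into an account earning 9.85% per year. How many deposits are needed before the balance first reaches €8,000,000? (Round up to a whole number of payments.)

27 payments

Periodic rate r = 0.0985 per year.
Ordinary annuity FV: 8,000,000 = 72,855 × [((1+r)^n − 1)/r].
(1+r)^n = 1 + 8,000,000 × r / 72,855, so n = ln(1 + 8,000,000·r/72,855) / ln(1+r) = 26.29.
Round up to a whole number of payments: n = 27.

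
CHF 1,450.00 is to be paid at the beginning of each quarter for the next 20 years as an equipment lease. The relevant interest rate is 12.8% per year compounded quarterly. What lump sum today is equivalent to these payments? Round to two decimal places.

CHF 42,999.61

This is an annuity due: 80 payments of CHF 1,450.00 at the beginning of each quarter.
Periodic rate r = 0.128/4 per quarter; n is counted in quarters.
PV = PMT × [(1 − (1+r)^−n)/r] × (1+r) = 1,450 × [1 − (1+r)^−80] / r × (1+r) = CHF 42,999.61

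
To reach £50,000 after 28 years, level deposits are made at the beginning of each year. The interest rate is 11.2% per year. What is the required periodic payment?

£271.62

Level annuity due; solve FV = PMT × [((1+r)^n − 1)/r] × (1+r) for PMT.
Periodic rate r = 0.112 per year.
With n = 28: PMT = 50,000 / ([((1+r)^n − 1)/r] × (1+r)) = £271.62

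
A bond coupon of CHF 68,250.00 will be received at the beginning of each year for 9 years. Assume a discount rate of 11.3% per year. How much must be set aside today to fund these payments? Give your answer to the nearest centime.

CHF 415,746.75

This is an annuity due: 9 payments of CHF 68,250.00 at the beginning of each year.
Periodic rate r = 0.113 per year.
PV = PMT × [(1 − (1+r)^−n)/r] × (1+r) = 68,250 × [1 − (1+r)^−9] / r × (1+r) = CHF 415,746.75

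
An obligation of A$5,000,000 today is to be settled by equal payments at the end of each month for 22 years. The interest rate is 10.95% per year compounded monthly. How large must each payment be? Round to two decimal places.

Level ordinary annuity; solve PV = PMT × [(1 − (1+r)^−n)/r] for PMT.
Periodic rate r = 0.1095/12 per month; n is counted in months.
With n = 264: PMT = 5,000,000 / ([(1 − (1+r)^−n)/r]) = A$50,186.60

A$50,186.60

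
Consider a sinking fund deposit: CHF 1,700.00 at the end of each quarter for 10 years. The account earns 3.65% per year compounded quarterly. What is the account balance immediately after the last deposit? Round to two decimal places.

This is an ordinary annuity: 40 deposits of CHF 1,700.00 at the end of each quarter.
Periodic rate r = 0.0365/4 per quarter; n is counted in quarters.
FV = PMT × [((1+r)^n − 1)/r] = 1,700 × [(1+r)^40 − 1] / r = CHF 81,624.51

CHF 81,624.51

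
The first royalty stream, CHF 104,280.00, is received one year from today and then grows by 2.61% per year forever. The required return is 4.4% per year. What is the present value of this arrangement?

Periodic rate r = 0.044 per year.
Growing perpetuity (Gordon): PV = PMT₁ / (r − g) = 104,280 / (r − 0.0261) = CHF 5,825,698.32.

CHF 5,825,698.32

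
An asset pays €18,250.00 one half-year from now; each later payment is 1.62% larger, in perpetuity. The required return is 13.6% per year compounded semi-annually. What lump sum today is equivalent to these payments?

€352,316.60

Periodic rate r = 0.136/2 per half-year.
Growing perpetuity (Gordon): PV = PMT₁ / (r − g) = 18,250 / (r − 0.0162) = €352,316.60.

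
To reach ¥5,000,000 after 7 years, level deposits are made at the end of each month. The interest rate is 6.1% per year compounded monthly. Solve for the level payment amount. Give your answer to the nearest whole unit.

¥47,866

Level ordinary annuity; solve FV = PMT × [((1+r)^n − 1)/r] for PMT.
Periodic rate r = 0.061/12 per month; n is counted in months.
With n = 84: PMT = 5,000,000 / ([((1+r)^n − 1)/r]) = ¥47,866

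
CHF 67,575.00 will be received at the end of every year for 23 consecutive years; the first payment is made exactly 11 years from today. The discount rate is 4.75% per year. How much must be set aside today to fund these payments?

CHF 586,825.55

Ordinary annuity of 23 payments, first payment at period 11.
Periodic rate r = 0.0475 per year.
The ordinary-annuity PV formula values the stream one period before the first payment (period 10); discount that back 10 periods:
PV₀ = 67,575 × [1 − (1+r)^−23] / r × (1+r)^−10 = CHF 586,825.55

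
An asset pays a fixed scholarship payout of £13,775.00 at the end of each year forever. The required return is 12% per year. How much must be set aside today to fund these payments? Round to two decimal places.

Periodic rate r = 0.12 per year.
Level perpetuity: PV = PMT / r = 13,775 / (0.12) = £114,791.67.

£114,791.67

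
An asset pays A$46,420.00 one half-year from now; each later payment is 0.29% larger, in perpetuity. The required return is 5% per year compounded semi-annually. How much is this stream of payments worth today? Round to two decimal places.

Periodic rate r = 0.05/2 per half-year.
Growing perpetuity (Gordon): PV = PMT₁ / (r − g) = 46,420 / (r − 0.0029) = A$2,100,452.49.

A$2,100,452.49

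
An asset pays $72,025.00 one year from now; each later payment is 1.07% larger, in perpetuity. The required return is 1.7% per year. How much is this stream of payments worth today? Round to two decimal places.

$11,432,539.68

Periodic rate r = 0.017 per year.
Growing perpetuity (Gordon): PV = PMT₁ / (r − g) = 72,025 / (r − 0.0107) = $11,432,539.68.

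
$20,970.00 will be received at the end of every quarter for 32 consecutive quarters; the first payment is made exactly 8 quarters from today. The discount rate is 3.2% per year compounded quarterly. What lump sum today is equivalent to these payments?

Ordinary annuity of 32 payments, first payment at period 8.
Periodic rate r = 0.032/4 per quarter; n is counted in quarters.
The ordinary-annuity PV formula values the stream one period before the first payment (period 7); discount that back 7 periods:
PV₀ = 20,970 × [1 − (1+r)^−32] / r × (1+r)^−7 = $557,956.85

$557,956.85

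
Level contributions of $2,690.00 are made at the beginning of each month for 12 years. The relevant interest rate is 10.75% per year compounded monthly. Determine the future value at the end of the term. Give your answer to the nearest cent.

This is an annuity due: 144 deposits of $2,690.00 at the beginning of each month.
Periodic rate r = 0.1075/12 per month; n is counted in months.
FV = PMT × [((1+r)^n − 1)/r] × (1+r) = 2,690 × [(1+r)^144 − 1] / r × (1+r) = $791,349.21

$791,349.21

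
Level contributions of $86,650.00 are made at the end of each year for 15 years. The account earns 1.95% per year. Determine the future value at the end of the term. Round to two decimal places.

This is an ordinary annuity: 15 deposits of $86,650.00 at the end of each year.
Periodic rate r = 0.0195 per year.
FV = PMT × [((1+r)^n − 1)/r] = 86,650 × [(1+r)^15 − 1] / r = $1,493,073.41

$1,493,073.41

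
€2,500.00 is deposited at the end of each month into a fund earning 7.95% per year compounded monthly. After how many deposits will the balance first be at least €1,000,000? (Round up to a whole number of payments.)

197 payments

Periodic rate r = 0.0795/12 per month; n is counted in months.
Ordinary annuity FV: 1,000,000 = 2,500 × [((1+r)^n − 1)/r].
(1+r)^n = 1 + 1,000,000 × r / 2,500, so n = ln(1 + 1,000,000·r/2,500) / ln(1+r) = 196.08.
Round up to a whole number of payments: n = 197.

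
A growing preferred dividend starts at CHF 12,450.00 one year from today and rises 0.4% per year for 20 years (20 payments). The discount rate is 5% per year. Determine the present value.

Periodic rate r = 0.05 per year.
Growing ordinary annuity: PV = PMT₁ × [1 − ((1+g)/(1+r))^n] / (r − g) = 12,450 × [1 − ((1+0.004)/(1+r))^20] / (r − 0.004) = CHF 160,168.07.

CHF 160,168.07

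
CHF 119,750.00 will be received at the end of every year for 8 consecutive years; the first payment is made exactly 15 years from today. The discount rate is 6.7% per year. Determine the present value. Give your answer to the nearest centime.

Ordinary annuity of 8 payments, first payment at period 15.
Periodic rate r = 0.067 per year.
The ordinary-annuity PV formula values the stream one period before the first payment (period 14); discount that back 14 periods:
PV₀ = 119,750 × [1 − (1+r)^−8] / r × (1+r)^−14 = CHF 291,814.86

CHF 291,814.86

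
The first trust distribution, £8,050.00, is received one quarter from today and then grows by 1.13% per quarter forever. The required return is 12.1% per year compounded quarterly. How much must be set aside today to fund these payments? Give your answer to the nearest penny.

Periodic rate r = 0.121/4 per quarter.
Growing perpetuity (Gordon): PV = PMT₁ / (r − g) = 8,050 / (r − 0.0113) = £424,802.11.

£424,802.11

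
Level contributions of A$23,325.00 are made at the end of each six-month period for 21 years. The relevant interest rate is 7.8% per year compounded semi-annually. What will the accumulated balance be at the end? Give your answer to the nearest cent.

This is an ordinary annuity: 42 deposits of A$23,325.00 at the end of each six-month period.
Periodic rate r = 0.078/2 per half-year; n is counted in half-years.
FV = PMT × [((1+r)^n − 1)/r] = 23,325 × [(1+r)^42 − 1] / r = A$2,384,626.30

A$2,384,626.30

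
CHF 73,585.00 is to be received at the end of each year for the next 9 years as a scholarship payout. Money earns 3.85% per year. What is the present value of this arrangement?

CHF 550,887.95

This is an ordinary annuity: 9 payments of CHF 73,585.00 at the end of each year.
Periodic rate r = 0.0385 per year.
PV = PMT × [(1 − (1+r)^−n)/r] = 73,585 × [1 − (1+r)^−9] / r = CHF 550,887.95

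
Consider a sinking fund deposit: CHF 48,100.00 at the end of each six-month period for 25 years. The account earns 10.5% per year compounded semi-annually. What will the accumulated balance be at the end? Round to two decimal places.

This is an ordinary annuity: 50 deposits of CHF 48,100.00 at the end of each six-month period.
Periodic rate r = 0.105/2 per half-year; n is counted in half-years.
FV = PMT × [((1+r)^n − 1)/r] = 48,100 × [(1+r)^50 − 1] / r = CHF 10,916,704.18

CHF 10,916,704.18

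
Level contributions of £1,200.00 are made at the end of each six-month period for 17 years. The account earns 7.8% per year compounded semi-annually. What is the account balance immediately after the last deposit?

This is an ordinary annuity: 34 deposits of £1,200.00 at the end of each six-month period.
Periodic rate r = 0.078/2 per half-year; n is counted in half-years.
FV = PMT × [((1+r)^n − 1)/r] = 1,200 × [(1+r)^34 − 1] / r = £82,222.13

£82,222.13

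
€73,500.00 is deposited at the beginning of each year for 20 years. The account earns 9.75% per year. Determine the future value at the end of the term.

€4,491,015.06

This is an annuity due: 20 deposits of €73,500.00 at the beginning of each year.
Periodic rate r = 0.0975 per year.
FV = PMT × [((1+r)^n − 1)/r] × (1+r) = 73,500 × [(1+r)^20 − 1] / r × (1+r) = €4,491,015.06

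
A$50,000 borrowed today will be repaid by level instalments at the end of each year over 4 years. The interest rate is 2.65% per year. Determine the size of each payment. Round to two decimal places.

Level ordinary annuity; solve PV = PMT × [(1 − (1+r)^−n)/r] for PMT.
Periodic rate r = 0.0265 per year.
With n = 4: PMT = 50,000 / ([(1 − (1+r)^−n)/r]) = A$13,338.95

A$13,338.95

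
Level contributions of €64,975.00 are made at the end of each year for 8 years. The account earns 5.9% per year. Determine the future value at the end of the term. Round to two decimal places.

This is an ordinary annuity: 8 deposits of €64,975.00 at the end of each year.
Periodic rate r = 0.059 per year.
FV = PMT × [((1+r)^n − 1)/r] = 64,975 × [(1+r)^8 − 1] / r = €640,784.19

€640,784.19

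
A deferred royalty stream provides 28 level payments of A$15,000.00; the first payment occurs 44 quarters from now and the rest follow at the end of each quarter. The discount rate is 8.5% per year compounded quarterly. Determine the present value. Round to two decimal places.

Ordinary annuity of 28 payments, first payment at period 44.
Periodic rate r = 0.085/4 per quarter; n is counted in quarters.
The ordinary-annuity PV formula values the stream one period before the first payment (period 43); discount that back 43 periods:
PV₀ = 15,000 × [1 − (1+r)^−28] / r × (1+r)^−43 = A$127,175.08

A$127,175.08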